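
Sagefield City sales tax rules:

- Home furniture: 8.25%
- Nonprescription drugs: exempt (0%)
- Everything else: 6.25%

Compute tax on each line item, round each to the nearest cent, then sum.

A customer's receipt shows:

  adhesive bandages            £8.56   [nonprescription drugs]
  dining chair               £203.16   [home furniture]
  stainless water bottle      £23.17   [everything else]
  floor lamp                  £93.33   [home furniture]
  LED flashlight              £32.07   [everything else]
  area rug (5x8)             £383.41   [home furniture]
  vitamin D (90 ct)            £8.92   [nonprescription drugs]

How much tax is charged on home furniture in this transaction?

£56.09

Dining chair £203.16: home furniture → 8.25% → £16.76
Floor lamp £93.33: home furniture → 8.25% → £7.70
Area rug (5x8) £383.41: home furniture → 8.25% → £31.63
Tax on home furniture = £16.76 + £7.70 + £31.63 = £56.09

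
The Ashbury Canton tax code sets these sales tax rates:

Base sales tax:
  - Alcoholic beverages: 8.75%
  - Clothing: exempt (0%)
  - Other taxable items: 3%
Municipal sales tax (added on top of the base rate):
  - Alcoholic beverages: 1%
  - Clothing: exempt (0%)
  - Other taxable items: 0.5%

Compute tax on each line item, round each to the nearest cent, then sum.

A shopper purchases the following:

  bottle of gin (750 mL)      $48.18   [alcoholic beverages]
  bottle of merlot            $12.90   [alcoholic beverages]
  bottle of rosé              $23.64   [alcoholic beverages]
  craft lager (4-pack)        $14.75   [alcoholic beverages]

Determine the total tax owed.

$9.70

Bottle of gin (750 mL) $48.18: alcoholic beverages → 8.75% + 1% municipal = 9.75% → $4.70
Bottle of merlot $12.90: alcoholic beverages → 8.75% + 1% municipal = 9.75% → $1.26
Bottle of rosé $23.64: alcoholic beverages → 8.75% + 1% municipal = 9.75% → $2.30
Craft lager (4-pack) $14.75: alcoholic beverages → 8.75% + 1% municipal = 9.75% → $1.44
Total tax = $4.70 + $1.26 + $2.30 + $1.44 = $9.70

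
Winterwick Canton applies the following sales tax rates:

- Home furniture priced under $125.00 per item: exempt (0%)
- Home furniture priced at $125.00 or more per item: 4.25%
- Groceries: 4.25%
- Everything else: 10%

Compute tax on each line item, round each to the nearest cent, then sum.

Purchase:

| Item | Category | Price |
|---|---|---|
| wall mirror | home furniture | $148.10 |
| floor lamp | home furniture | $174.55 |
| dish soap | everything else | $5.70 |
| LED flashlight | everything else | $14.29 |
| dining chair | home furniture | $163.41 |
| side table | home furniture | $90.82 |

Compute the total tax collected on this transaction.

$22.65

Wall mirror $148.10: home furniture, $125.00 or more → 4.25% → $6.29
Floor lamp $174.55: home furniture, $125.00 or more → 4.25% → $7.42
Dish soap $5.70: everything else → 10% → $0.57
LED flashlight $14.29: everything else → 10% → $1.43
Dining chair $163.41: home furniture, $125.00 or more → 4.25% → $6.94
Side table $90.82: home furniture, under $125.00 → 0% → $0.00
Total tax = $6.29 + $7.42 + $0.57 + $1.43 + $6.94 = $22.65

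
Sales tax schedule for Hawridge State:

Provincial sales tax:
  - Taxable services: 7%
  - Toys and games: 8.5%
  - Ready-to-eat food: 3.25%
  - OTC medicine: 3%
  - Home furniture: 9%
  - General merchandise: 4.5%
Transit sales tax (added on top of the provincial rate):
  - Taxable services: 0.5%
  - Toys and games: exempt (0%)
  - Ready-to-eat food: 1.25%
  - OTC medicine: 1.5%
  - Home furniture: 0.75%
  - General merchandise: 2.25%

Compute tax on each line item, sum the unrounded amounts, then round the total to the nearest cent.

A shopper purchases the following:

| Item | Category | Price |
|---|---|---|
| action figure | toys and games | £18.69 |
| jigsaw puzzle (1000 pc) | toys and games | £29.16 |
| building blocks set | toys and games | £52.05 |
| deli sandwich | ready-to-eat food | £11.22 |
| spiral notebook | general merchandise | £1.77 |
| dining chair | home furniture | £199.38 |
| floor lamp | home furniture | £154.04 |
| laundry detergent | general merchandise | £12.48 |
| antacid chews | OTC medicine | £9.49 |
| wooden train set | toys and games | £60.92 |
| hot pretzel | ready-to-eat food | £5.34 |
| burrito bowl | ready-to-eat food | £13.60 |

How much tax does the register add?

£50.87

Action figure £18.69: toys and games → 8.5% + 0% transit = 8.5% → £1.58865
Jigsaw puzzle (1000 pc) £29.16: toys and games → 8.5% + 0% transit = 8.5% → £2.4786
Building blocks set £52.05: toys and games → 8.5% + 0% transit = 8.5% → £4.42425
Deli sandwich £11.22: ready-to-eat food → 3.25% + 1.25% transit = 4.5% → £0.5049
Spiral notebook £1.77: general merchandise → 4.5% + 2.25% transit = 6.75% → £0.119475
Dining chair £199.38: home furniture → 9% + 0.75% transit = 9.75% → £19.43955
Floor lamp £154.04: home furniture → 9% + 0.75% transit = 9.75% → £15.0189
Laundry detergent £12.48: general merchandise → 4.5% + 2.25% transit = 6.75% → £0.8424
Antacid chews £9.49: OTC medicine → 3% + 1.5% transit = 4.5% → £0.42705
Wooden train set £60.92: toys and games → 8.5% + 0% transit = 8.5% → £5.1782
Hot pretzel £5.34: ready-to-eat food → 3.25% + 1.25% transit = 4.5% → £0.2403
Burrito bowl £13.60: ready-to-eat food → 3.25% + 1.25% transit = 4.5% → £0.612
Unrounded tax sum = £50.874275 → £50.87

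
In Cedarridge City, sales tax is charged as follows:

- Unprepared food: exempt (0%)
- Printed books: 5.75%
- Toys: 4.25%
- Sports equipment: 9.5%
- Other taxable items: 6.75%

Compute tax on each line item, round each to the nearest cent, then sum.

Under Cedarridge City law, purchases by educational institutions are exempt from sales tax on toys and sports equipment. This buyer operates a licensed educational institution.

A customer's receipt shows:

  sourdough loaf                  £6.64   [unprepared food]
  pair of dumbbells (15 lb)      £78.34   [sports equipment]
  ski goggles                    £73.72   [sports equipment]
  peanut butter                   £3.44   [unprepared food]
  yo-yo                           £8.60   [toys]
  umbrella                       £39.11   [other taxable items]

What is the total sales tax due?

£2.64

Sourdough loaf £6.64: unprepared food → 0% → £0.00
Pair of dumbbells (15 lb) £78.34: sports equipment, buyer-exempt → 0% → £0.00
Ski goggles £73.72: sports equipment, buyer-exempt → 0% → £0.00
Peanut butter £3.44: unprepared food → 0% → £0.00
Yo-yo £8.60: toys, buyer-exempt → 0% → £0.00
Umbrella £39.11: other taxable items → 6.75% → £2.64
Total tax = £2.64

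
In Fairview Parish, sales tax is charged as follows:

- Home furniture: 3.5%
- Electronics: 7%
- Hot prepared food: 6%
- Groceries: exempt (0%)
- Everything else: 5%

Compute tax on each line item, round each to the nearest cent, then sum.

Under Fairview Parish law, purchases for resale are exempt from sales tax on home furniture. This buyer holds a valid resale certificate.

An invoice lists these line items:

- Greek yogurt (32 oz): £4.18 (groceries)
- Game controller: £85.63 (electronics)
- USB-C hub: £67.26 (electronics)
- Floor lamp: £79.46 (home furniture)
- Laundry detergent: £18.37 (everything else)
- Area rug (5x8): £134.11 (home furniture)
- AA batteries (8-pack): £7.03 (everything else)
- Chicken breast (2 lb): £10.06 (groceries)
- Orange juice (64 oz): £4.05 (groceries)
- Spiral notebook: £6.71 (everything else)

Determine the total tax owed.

Greek yogurt (32 oz) £4.18: groceries → 0% → £0.00
Game controller £85.63: electronics → 7% → £5.99
USB-C hub £67.26: electronics → 7% → £4.71
Floor lamp £79.46: home furniture, buyer-exempt → 0% → £0.00
Laundry detergent £18.37: everything else → 5% → £0.92
Area rug (5x8) £134.11: home furniture, buyer-exempt → 0% → £0.00
AA batteries (8-pack) £7.03: everything else → 5% → £0.35
Chicken breast (2 lb) £10.06: groceries → 0% → £0.00
Orange juice (64 oz) £4.05: groceries → 0% → £0.00
Spiral notebook £6.71: everything else → 5% → £0.34
Total tax = £5.99 + £4.71 + £0.92 + £0.35 + £0.34 = £12.31

£12.31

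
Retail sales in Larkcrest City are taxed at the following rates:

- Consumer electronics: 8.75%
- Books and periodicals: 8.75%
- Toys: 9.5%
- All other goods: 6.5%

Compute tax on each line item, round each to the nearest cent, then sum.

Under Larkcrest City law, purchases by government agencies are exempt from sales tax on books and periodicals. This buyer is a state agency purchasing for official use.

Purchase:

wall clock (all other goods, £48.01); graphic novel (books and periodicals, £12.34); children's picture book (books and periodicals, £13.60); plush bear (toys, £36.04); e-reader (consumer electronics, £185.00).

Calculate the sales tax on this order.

Wall clock £48.01: all other goods → 6.5% → £3.12
Graphic novel £12.34: books and periodicals, buyer-exempt → 0% → £0.00
Children's picture book £13.60: books and periodicals, buyer-exempt → 0% → £0.00
Plush bear £36.04: toys → 9.5% → £3.42
E-reader £185.00: consumer electronics → 8.75% → £16.19
Total tax = £3.12 + £3.42 + £16.19 = £22.73

£22.73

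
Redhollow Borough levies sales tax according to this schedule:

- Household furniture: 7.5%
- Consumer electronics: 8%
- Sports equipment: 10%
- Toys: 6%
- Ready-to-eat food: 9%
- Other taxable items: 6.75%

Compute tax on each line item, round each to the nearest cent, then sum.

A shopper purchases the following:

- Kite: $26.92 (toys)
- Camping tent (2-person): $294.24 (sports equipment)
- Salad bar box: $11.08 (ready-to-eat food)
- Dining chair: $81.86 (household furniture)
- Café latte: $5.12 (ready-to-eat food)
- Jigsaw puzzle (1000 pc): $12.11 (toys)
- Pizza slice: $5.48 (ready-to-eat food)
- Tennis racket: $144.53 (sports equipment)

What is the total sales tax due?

$54.31

Kite $26.92: toys → 6% → $1.62
Camping tent (2-person) $294.24: sports equipment → 10% → $29.42
Salad bar box $11.08: ready-to-eat food → 9% → $1.00
Dining chair $81.86: household furniture → 7.5% → $6.14
Café latte $5.12: ready-to-eat food → 9% → $0.46
Jigsaw puzzle (1000 pc) $12.11: toys → 6% → $0.73
Pizza slice $5.48: ready-to-eat food → 9% → $0.49
Tennis racket $144.53: sports equipment → 10% → $14.45
Total tax = $1.62 + $29.42 + $1.00 + $6.14 + $0.46 + $0.73 + $0.49 + $14.45 = $54.31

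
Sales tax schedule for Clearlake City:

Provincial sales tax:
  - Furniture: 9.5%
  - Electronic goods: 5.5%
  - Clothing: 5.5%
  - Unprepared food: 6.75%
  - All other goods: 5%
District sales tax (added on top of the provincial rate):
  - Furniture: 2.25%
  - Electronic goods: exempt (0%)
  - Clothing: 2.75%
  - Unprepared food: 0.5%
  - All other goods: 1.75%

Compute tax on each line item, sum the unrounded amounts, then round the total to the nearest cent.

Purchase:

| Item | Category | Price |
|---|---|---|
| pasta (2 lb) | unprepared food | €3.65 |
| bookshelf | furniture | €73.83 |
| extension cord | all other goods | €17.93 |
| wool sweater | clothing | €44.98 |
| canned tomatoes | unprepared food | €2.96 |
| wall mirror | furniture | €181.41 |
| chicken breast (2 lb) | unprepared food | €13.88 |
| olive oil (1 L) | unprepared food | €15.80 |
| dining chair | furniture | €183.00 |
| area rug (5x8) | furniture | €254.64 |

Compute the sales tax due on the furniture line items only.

Bookshelf €73.83: furniture → 9.5% + 2.25% district = 11.75% → €8.675025
Wall mirror €181.41: furniture → 9.5% + 2.25% district = 11.75% → €21.315675
Dining chair €183.00: furniture → 9.5% + 2.25% district = 11.75% → €21.5025
Area rug (5x8) €254.64: furniture → 9.5% + 2.25% district = 11.75% → €29.9202
Tax on furniture: unrounded sum = €81.4134 → €81.41

€81.41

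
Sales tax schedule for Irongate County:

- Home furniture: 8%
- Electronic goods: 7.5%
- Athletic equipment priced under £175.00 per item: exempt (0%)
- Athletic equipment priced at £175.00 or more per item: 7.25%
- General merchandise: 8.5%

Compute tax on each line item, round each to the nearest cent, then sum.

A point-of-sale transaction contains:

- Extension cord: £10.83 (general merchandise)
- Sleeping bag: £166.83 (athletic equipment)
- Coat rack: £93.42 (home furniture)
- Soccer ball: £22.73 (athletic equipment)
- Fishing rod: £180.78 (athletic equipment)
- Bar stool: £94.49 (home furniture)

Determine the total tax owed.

Extension cord £10.83: general merchandise → 8.5% → £0.92
Sleeping bag £166.83: athletic equipment, under £175.00 → 0% → £0.00
Coat rack £93.42: home furniture → 8% → £7.47
Soccer ball £22.73: athletic equipment, under £175.00 → 0% → £0.00
Fishing rod £180.78: athletic equipment, £175.00 or more → 7.25% → £13.11
Bar stool £94.49: home furniture → 8% → £7.56
Total tax = £0.92 + £7.47 + £13.11 + £7.56 = £29.06

£29.06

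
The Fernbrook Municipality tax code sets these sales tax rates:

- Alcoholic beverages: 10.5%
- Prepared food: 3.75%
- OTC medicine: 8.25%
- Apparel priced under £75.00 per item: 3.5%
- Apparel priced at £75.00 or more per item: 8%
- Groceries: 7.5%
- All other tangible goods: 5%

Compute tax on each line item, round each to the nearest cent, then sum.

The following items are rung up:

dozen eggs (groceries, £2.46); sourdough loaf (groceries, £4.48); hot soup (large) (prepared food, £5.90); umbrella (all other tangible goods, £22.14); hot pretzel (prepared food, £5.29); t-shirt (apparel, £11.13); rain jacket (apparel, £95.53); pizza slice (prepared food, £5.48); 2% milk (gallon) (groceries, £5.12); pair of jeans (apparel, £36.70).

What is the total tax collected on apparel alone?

T-shirt £11.13: apparel, under £75.00 → 3.5% → £0.39
Rain jacket £95.53: apparel, £75.00 or more → 8% → £7.64
Pair of jeans £36.70: apparel, under £75.00 → 3.5% → £1.28
Tax on apparel = £0.39 + £7.64 + £1.28 = £9.31

£9.31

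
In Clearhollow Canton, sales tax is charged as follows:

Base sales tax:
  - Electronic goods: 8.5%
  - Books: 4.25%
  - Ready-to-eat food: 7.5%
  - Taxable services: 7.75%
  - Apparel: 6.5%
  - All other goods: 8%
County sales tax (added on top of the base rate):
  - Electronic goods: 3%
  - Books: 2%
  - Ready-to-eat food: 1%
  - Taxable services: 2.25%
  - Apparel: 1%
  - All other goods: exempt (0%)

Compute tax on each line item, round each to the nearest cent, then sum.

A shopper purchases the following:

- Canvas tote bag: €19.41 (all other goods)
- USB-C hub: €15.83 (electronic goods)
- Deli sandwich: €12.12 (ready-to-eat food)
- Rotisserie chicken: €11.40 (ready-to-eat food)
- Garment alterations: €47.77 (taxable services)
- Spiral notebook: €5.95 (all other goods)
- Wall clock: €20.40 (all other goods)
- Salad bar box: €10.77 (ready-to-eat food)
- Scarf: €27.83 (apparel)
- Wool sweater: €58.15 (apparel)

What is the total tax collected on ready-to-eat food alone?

€2.92

Deli sandwich €12.12: ready-to-eat food → 7.5% + 1% county = 8.5% → €1.03
Rotisserie chicken €11.40: ready-to-eat food → 7.5% + 1% county = 8.5% → €0.97
Salad bar box €10.77: ready-to-eat food → 7.5% + 1% county = 8.5% → €0.92
Tax on ready-to-eat food = €1.03 + €0.97 + €0.92 = €2.92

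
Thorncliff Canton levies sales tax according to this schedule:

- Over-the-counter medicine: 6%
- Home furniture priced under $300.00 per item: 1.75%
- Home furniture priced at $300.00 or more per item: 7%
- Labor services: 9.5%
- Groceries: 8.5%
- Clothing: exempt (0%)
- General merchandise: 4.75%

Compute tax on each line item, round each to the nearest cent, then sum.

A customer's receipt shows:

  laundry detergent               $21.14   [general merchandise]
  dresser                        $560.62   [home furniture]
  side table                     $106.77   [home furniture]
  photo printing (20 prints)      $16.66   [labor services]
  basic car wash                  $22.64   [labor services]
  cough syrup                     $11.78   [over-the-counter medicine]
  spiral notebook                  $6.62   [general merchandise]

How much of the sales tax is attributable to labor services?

$3.73

Photo printing (20 prints) $16.66: labor services → 9.5% → $1.58
Basic car wash $22.64: labor services → 9.5% → $2.15
Tax on labor services = $1.58 + $2.15 = $3.73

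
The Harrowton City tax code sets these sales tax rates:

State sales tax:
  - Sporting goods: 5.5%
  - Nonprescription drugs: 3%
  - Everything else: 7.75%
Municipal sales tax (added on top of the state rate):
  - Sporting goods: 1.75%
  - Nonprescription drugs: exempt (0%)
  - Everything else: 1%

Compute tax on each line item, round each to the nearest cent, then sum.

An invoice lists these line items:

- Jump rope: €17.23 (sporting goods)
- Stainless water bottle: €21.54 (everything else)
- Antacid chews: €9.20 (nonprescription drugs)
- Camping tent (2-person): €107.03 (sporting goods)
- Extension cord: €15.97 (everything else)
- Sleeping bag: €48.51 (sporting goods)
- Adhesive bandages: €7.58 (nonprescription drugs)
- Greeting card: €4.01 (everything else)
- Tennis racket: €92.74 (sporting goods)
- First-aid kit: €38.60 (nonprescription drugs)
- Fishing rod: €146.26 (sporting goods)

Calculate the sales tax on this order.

€35.15

Jump rope €17.23: sporting goods → 5.5% + 1.75% municipal = 7.25% → €1.25
Stainless water bottle €21.54: everything else → 7.75% + 1% municipal = 8.75% → €1.88
Antacid chews €9.20: nonprescription drugs → 3% + 0% municipal = 3% → €0.28
Camping tent (2-person) €107.03: sporting goods → 5.5% + 1.75% municipal = 7.25% → €7.76
Extension cord €15.97: everything else → 7.75% + 1% municipal = 8.75% → €1.40
Sleeping bag €48.51: sporting goods → 5.5% + 1.75% municipal = 7.25% → €3.52
Adhesive bandages €7.58: nonprescription drugs → 3% + 0% municipal = 3% → €0.23
Greeting card €4.01: everything else → 7.75% + 1% municipal = 8.75% → €0.35
Tennis racket €92.74: sporting goods → 5.5% + 1.75% municipal = 7.25% → €6.72
First-aid kit €38.60: nonprescription drugs → 3% + 0% municipal = 3% → €1.16
Fishing rod €146.26: sporting goods → 5.5% + 1.75% municipal = 7.25% → €10.60
Total tax = €1.25 + €1.88 + €0.28 + €7.76 + €1.40 + €3.52 + €0.23 + €0.35 + €6.72 + €1.16 + €10.60 = €35.15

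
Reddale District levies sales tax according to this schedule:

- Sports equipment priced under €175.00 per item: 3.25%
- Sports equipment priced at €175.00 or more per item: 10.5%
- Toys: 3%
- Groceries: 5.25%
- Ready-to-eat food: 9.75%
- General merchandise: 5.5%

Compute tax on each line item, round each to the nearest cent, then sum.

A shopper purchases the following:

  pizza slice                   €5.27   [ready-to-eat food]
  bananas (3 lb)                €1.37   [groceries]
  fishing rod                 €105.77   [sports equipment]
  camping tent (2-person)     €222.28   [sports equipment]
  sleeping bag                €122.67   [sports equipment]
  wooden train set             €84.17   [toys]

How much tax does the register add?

Pizza slice €5.27: ready-to-eat food → 9.75% → €0.51
Bananas (3 lb) €1.37: groceries → 5.25% → €0.07
Fishing rod €105.77: sports equipment, under €175.00 → 3.25% → €3.44
Camping tent (2-person) €222.28: sports equipment, €175.00 or more → 10.5% → €23.34
Sleeping bag €122.67: sports equipment, under €175.00 → 3.25% → €3.99
Wooden train set €84.17: toys → 3% → €2.53
Total tax = €0.51 + €0.07 + €3.44 + €23.34 + €3.99 + €2.53 = €33.88

€33.88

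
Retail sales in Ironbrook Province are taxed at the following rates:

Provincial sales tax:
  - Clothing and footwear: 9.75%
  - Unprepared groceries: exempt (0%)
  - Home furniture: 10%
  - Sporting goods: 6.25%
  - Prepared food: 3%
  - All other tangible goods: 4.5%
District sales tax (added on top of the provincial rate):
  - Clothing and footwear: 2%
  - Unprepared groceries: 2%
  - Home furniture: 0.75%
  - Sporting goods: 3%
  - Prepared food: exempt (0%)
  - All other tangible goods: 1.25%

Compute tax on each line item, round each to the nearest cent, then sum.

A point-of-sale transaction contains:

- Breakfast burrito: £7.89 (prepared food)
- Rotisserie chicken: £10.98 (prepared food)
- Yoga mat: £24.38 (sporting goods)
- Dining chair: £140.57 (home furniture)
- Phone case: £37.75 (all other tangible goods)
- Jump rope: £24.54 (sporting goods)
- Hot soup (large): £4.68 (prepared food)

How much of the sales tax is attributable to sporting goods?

£4.53

Yoga mat £24.38: sporting goods → 6.25% + 3% district = 9.25% → £2.26
Jump rope £24.54: sporting goods → 6.25% + 3% district = 9.25% → £2.27
Tax on sporting goods = £2.26 + £2.27 = £4.53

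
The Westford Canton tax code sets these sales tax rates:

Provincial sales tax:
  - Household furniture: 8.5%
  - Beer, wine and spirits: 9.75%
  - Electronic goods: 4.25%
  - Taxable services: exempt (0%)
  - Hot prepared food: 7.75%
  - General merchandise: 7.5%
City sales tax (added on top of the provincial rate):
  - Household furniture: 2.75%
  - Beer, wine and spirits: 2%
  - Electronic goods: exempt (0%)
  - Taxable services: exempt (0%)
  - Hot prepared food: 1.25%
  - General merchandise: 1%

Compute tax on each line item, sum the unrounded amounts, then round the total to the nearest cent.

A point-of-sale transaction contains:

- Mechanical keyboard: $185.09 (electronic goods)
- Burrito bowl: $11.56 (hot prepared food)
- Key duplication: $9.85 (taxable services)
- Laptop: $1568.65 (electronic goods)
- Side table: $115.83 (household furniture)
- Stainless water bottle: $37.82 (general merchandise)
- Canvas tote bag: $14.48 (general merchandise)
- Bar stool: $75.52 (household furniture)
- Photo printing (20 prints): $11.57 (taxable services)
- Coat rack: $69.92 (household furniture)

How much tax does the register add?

Mechanical keyboard $185.09: electronic goods → 4.25% + 0% city = 4.25% → $7.866325
Burrito bowl $11.56: hot prepared food → 7.75% + 1.25% city = 9% → $1.0404
Key duplication $9.85: taxable services → 0% + 0% city = 0% → $0.00
Laptop $1568.65: electronic goods → 4.25% + 0% city = 4.25% → $66.667625
Side table $115.83: household furniture → 8.5% + 2.75% city = 11.25% → $13.030875
Stainless water bottle $37.82: general merchandise → 7.5% + 1% city = 8.5% → $3.2147
Canvas tote bag $14.48: general merchandise → 7.5% + 1% city = 8.5% → $1.2308
Bar stool $75.52: household furniture → 8.5% + 2.75% city = 11.25% → $8.496
Photo printing (20 prints) $11.57: taxable services → 0% + 0% city = 0% → $0.00
Coat rack $69.92: household furniture → 8.5% + 2.75% city = 11.25% → $7.866
Unrounded tax sum = $109.412725 → $109.41

$109.41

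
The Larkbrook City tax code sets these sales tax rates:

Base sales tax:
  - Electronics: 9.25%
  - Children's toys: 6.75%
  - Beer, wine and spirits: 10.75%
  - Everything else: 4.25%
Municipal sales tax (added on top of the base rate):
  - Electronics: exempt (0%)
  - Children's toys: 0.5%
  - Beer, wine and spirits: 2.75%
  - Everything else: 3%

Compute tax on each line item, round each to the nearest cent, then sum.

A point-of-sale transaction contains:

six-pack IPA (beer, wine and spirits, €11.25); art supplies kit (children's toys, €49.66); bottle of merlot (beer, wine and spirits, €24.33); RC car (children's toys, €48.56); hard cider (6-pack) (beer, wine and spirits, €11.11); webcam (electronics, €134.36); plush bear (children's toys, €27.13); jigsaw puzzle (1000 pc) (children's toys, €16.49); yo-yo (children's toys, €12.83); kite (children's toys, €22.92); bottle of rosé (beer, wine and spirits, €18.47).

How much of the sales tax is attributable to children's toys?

€12.88

Art supplies kit €49.66: children's toys → 6.75% + 0.5% municipal = 7.25% → €3.60
RC car €48.56: children's toys → 6.75% + 0.5% municipal = 7.25% → €3.52
Plush bear €27.13: children's toys → 6.75% + 0.5% municipal = 7.25% → €1.97
Jigsaw puzzle (1000 pc) €16.49: children's toys → 6.75% + 0.5% municipal = 7.25% → €1.20
Yo-yo €12.83: children's toys → 6.75% + 0.5% municipal = 7.25% → €0.93
Kite €22.92: children's toys → 6.75% + 0.5% municipal = 7.25% → €1.66
Tax on children's toys = €3.60 + €3.52 + €1.97 + €1.20 + €0.93 + €1.66 = €12.88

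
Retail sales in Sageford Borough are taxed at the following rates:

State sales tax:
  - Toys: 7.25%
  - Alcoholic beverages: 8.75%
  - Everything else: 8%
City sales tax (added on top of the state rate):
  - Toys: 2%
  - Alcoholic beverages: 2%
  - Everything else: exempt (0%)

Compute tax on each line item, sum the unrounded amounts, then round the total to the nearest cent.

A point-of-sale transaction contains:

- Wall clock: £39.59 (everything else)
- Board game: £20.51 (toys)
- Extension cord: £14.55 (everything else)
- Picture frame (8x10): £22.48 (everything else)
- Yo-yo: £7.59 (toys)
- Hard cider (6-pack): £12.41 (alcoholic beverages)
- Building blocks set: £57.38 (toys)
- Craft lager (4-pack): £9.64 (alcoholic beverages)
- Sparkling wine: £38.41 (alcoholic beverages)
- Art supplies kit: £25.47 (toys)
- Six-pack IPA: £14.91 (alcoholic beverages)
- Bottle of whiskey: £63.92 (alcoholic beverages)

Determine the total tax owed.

£31.37

Wall clock £39.59: everything else → 8% + 0% city = 8% → £3.1672
Board game £20.51: toys → 7.25% + 2% city = 9.25% → £1.897175
Extension cord £14.55: everything else → 8% + 0% city = 8% → £1.164
Picture frame (8x10) £22.48: everything else → 8% + 0% city = 8% → £1.7984
Yo-yo £7.59: toys → 7.25% + 2% city = 9.25% → £0.702075
Hard cider (6-pack) £12.41: alcoholic beverages → 8.75% + 2% city = 10.75% → £1.334075
Building blocks set £57.38: toys → 7.25% + 2% city = 9.25% → £5.30765
Craft lager (4-pack) £9.64: alcoholic beverages → 8.75% + 2% city = 10.75% → £1.0363
Sparkling wine £38.41: alcoholic beverages → 8.75% + 2% city = 10.75% → £4.129075
Art supplies kit £25.47: toys → 7.25% + 2% city = 9.25% → £2.355975
Six-pack IPA £14.91: alcoholic beverages → 8.75% + 2% city = 10.75% → £1.602825
Bottle of whiskey £63.92: alcoholic beverages → 8.75% + 2% city = 10.75% → £6.8714
Unrounded tax sum = £31.36615 → £31.37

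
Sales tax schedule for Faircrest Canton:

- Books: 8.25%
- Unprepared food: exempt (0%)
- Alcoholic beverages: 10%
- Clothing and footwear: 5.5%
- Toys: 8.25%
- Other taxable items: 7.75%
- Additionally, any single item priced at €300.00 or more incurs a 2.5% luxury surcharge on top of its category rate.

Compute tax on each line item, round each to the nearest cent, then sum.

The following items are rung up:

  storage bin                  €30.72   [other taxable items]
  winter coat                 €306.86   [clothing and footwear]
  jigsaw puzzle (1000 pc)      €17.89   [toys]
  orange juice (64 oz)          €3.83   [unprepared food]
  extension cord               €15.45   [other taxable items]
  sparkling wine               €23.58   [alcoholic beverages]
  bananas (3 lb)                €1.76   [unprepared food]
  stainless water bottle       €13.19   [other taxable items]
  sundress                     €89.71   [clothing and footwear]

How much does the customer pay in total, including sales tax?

Storage bin €30.72: other taxable items → 7.75% → €2.38
Winter coat €306.86: clothing and footwear → 5.5% + 2.5% surcharge = 8% → €24.55
Jigsaw puzzle (1000 pc) €17.89: toys → 8.25% → €1.48
Orange juice (64 oz) €3.83: unprepared food → 0% → €0.00
Extension cord €15.45: other taxable items → 7.75% → €1.20
Sparkling wine €23.58: alcoholic beverages → 10% → €2.36
Bananas (3 lb) €1.76: unprepared food → 0% → €0.00
Stainless water bottle €13.19: other taxable items → 7.75% → €1.02
Sundress €89.71: clothing and footwear → 5.5% → €4.93
Subtotal = €502.99; tax = €37.92; total due = €540.91

€540.91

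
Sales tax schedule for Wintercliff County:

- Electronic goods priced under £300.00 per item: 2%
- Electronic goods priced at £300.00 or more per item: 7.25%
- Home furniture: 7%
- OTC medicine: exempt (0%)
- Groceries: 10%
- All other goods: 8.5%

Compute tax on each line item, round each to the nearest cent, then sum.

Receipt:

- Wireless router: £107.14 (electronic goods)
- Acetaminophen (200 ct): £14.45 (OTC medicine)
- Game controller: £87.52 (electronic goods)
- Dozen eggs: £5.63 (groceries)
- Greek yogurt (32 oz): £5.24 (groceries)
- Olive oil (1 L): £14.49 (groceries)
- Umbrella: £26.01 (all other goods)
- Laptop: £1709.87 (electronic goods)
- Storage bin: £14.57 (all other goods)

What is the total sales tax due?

Wireless router £107.14: electronic goods, under £300.00 → 2% → £2.14
Acetaminophen (200 ct) £14.45: OTC medicine → 0% → £0.00
Game controller £87.52: electronic goods, under £300.00 → 2% → £1.75
Dozen eggs £5.63: groceries → 10% → £0.56
Greek yogurt (32 oz) £5.24: groceries → 10% → £0.52
Olive oil (1 L) £14.49: groceries → 10% → £1.45
Umbrella £26.01: all other goods → 8.5% → £2.21
Laptop £1709.87: electronic goods, £300.00 or more → 7.25% → £123.97
Storage bin £14.57: all other goods → 8.5% → £1.24
Total tax = £2.14 + £1.75 + £0.56 + £0.52 + £1.45 + £2.21 + £123.97 + £1.24 = £133.84

£133.84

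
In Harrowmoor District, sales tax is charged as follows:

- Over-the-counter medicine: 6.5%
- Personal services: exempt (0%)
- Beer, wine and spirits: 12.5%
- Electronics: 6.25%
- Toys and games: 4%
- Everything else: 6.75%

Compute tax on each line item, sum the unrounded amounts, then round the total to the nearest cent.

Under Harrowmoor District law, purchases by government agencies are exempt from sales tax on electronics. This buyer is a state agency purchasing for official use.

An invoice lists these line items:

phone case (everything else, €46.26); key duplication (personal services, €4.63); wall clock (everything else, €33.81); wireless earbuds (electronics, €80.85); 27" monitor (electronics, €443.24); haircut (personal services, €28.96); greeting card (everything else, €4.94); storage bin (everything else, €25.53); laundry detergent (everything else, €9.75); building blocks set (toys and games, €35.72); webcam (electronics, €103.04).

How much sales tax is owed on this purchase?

€9.55

Phone case €46.26: everything else → 6.75% → €3.12255
Key duplication €4.63: personal services → 0% → €0.00
Wall clock €33.81: everything else → 6.75% → €2.282175
Wireless earbuds €80.85: electronics, buyer-exempt → 0% → €0.00
27" monitor €443.24: electronics, buyer-exempt → 0% → €0.00
Haircut €28.96: personal services → 0% → €0.00
Greeting card €4.94: everything else → 6.75% → €0.33345
Storage bin €25.53: everything else → 6.75% → €1.723275
Laundry detergent €9.75: everything else → 6.75% → €0.658125
Building blocks set €35.72: toys and games → 4% → €1.4288
Webcam €103.04: electronics, buyer-exempt → 0% → €0.00
Unrounded tax sum = €9.548375 → €9.55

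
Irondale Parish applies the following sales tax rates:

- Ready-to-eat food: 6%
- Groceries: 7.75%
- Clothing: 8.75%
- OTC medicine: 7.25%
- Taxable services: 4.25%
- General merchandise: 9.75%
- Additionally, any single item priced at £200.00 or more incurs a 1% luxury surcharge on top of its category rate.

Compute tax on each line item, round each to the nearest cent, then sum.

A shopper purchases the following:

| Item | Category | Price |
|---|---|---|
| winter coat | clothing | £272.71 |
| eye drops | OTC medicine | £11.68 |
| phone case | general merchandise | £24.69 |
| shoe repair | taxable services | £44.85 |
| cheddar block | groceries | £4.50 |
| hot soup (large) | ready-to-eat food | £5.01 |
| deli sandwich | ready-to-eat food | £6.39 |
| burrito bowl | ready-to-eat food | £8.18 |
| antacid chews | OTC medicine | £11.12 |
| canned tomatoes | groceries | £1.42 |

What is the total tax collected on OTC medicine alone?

£1.66

Eye drops £11.68: OTC medicine → 7.25% → £0.85
Antacid chews £11.12: OTC medicine → 7.25% → £0.81
Tax on OTC medicine = £0.85 + £0.81 = £1.66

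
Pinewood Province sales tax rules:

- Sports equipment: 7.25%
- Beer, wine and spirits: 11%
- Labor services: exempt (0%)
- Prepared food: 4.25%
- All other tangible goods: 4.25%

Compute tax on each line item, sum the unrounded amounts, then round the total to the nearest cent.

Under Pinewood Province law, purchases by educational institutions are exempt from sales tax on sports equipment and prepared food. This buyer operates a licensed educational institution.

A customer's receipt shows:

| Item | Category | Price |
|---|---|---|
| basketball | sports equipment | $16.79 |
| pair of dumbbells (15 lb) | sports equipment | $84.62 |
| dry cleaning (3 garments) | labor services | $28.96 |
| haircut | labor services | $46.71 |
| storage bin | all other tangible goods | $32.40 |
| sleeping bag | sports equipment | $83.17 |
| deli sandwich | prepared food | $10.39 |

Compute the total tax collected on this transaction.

Basketball $16.79: sports equipment, buyer-exempt → 0% → $0.00
Pair of dumbbells (15 lb) $84.62: sports equipment, buyer-exempt → 0% → $0.00
Dry cleaning (3 garments) $28.96: labor services → 0% → $0.00
Haircut $46.71: labor services → 0% → $0.00
Storage bin $32.40: all other tangible goods → 4.25% → $1.377
Sleeping bag $83.17: sports equipment, buyer-exempt → 0% → $0.00
Deli sandwich $10.39: prepared food, buyer-exempt → 0% → $0.00
Unrounded tax sum = $1.377 → $1.38

$1.38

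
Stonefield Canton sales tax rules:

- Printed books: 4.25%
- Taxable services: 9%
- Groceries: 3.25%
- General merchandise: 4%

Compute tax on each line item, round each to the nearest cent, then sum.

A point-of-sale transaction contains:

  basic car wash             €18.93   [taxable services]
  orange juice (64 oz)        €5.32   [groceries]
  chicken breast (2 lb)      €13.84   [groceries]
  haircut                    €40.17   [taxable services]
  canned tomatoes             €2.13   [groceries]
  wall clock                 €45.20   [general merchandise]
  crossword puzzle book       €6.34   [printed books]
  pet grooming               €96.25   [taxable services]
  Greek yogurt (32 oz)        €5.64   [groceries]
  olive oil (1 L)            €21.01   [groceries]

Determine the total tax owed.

€17.61

Basic car wash €18.93: taxable services → 9% → €1.70
Orange juice (64 oz) €5.32: groceries → 3.25% → €0.17
Chicken breast (2 lb) €13.84: groceries → 3.25% → €0.45
Haircut €40.17: taxable services → 9% → €3.62
Canned tomatoes €2.13: groceries → 3.25% → €0.07
Wall clock €45.20: general merchandise → 4% → €1.81
Crossword puzzle book €6.34: printed books → 4.25% → €0.27
Pet grooming €96.25: taxable services → 9% → €8.66
Greek yogurt (32 oz) €5.64: groceries → 3.25% → €0.18
Olive oil (1 L) €21.01: groceries → 3.25% → €0.68
Total tax = €1.70 + €0.17 + €0.45 + €3.62 + €0.07 + €1.81 + €0.27 + €8.66 + €0.18 + €0.68 = €17.61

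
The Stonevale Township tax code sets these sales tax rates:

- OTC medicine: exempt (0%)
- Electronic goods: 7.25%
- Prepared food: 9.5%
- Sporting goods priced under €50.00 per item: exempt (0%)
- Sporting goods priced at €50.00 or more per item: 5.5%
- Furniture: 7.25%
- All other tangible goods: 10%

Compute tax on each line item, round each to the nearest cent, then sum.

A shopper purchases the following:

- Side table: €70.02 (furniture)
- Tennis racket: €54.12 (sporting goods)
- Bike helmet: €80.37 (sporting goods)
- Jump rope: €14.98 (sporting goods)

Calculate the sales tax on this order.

Side table €70.02: furniture → 7.25% → €5.08
Tennis racket €54.12: sporting goods, €50.00 or more → 5.5% → €2.98
Bike helmet €80.37: sporting goods, €50.00 or more → 5.5% → €4.42
Jump rope €14.98: sporting goods, under €50.00 → 0% → €0.00
Total tax = €5.08 + €2.98 + €4.42 = €12.48

€12.48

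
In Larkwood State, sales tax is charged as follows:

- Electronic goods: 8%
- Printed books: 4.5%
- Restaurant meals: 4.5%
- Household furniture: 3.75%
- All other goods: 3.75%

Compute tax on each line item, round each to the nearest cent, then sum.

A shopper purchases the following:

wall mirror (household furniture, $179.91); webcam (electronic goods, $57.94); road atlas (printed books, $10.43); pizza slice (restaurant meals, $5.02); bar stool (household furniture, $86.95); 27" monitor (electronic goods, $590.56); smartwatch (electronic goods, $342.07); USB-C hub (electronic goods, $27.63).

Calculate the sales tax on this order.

Wall mirror $179.91: household furniture → 3.75% → $6.75
Webcam $57.94: electronic goods → 8% → $4.64
Road atlas $10.43: printed books → 4.5% → $0.47
Pizza slice $5.02: restaurant meals → 4.5% → $0.23
Bar stool $86.95: household furniture → 3.75% → $3.26
27" monitor $590.56: electronic goods → 8% → $47.24
Smartwatch $342.07: electronic goods → 8% → $27.37
USB-C hub $27.63: electronic goods → 8% → $2.21
Total tax = $6.75 + $4.64 + $0.47 + $0.23 + $3.26 + $47.24 + $27.37 + $2.21 = $92.17

$92.17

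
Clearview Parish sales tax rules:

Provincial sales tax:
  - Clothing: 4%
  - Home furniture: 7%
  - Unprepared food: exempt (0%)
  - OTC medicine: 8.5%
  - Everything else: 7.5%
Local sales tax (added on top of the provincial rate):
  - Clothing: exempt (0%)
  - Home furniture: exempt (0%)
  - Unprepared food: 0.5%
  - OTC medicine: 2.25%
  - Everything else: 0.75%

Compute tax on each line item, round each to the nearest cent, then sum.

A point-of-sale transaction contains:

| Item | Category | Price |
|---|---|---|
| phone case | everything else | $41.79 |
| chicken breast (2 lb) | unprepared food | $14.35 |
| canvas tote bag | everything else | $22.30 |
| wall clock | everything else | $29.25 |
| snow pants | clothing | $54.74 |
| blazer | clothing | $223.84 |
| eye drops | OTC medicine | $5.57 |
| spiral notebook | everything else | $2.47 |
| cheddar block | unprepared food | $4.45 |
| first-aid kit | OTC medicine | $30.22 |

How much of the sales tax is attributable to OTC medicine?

Eye drops $5.57: OTC medicine → 8.5% + 2.25% local = 10.75% → $0.60
First-aid kit $30.22: OTC medicine → 8.5% + 2.25% local = 10.75% → $3.25
Tax on OTC medicine = $0.60 + $3.25 = $3.85

$3.85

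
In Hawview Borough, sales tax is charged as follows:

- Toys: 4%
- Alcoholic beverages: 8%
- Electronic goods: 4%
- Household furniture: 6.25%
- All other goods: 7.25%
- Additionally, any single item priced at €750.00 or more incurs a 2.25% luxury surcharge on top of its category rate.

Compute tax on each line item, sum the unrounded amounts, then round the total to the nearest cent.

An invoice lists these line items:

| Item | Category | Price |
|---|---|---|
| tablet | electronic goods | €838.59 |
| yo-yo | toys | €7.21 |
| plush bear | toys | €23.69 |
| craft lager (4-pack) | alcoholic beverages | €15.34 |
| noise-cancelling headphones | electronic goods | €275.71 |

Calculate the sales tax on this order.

€65.90

Tablet €838.59: electronic goods → 4% + 2.25% surcharge = 6.25% → €52.411875
Yo-yo €7.21: toys → 4% → €0.2884
Plush bear €23.69: toys → 4% → €0.9476
Craft lager (4-pack) €15.34: alcoholic beverages → 8% → €1.2272
Noise-cancelling headphones €275.71: electronic goods → 4% → €11.0284
Unrounded tax sum = €65.903475 → €65.90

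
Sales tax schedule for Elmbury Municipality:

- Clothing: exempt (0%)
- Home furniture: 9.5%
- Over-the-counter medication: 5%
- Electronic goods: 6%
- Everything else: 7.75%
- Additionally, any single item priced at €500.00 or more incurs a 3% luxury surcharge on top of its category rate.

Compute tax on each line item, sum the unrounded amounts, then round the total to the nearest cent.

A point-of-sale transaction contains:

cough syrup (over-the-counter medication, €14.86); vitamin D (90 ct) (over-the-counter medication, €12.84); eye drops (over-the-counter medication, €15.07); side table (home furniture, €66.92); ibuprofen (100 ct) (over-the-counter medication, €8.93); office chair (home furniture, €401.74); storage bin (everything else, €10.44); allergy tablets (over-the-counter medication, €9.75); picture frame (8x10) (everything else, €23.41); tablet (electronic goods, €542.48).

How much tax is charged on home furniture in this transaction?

€44.52

Side table €66.92: home furniture → 9.5% → €6.3574
Office chair €401.74: home furniture → 9.5% → €38.1653
Tax on home furniture: unrounded sum = €44.5227 → €44.52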